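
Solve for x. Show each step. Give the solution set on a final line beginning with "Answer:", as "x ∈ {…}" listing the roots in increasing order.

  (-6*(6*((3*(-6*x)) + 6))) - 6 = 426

Step 1. [(-6*(6*((3*(-6*x)) + 6))) - 6 = 426] peel the -6: add 6 from each side, so sub: -6*(6*((3*(-6*x)) + 6)) = 432.
Step 2. [-6*(6*((3*(-6*x)) + 6)) = 432] LHS = -6·(…); ÷-6 both sides, so div: 6*((3*(-6*x)) + 6) = -72.
Step 3. [6*((3*(-6*x)) + 6) = -72] 6·(inner) — divide through by 6, so div: (3*(-6*x)) + 6 = -12.
Step 4. [(3*(-6*x)) + 6 = -12] common factor 3 (LHS and -12) — divide through, so factor: (-6*x) + 2 = -4.
Step 5. [(-6*x) + 2 = -4] peel the +2: subtract 2 from each side. So sub: -6*x = -6.
Step 6. [-6*x = -6] leading coefficient -6: divide by -6, so div: x = 1.

Answer: x ∈ {1}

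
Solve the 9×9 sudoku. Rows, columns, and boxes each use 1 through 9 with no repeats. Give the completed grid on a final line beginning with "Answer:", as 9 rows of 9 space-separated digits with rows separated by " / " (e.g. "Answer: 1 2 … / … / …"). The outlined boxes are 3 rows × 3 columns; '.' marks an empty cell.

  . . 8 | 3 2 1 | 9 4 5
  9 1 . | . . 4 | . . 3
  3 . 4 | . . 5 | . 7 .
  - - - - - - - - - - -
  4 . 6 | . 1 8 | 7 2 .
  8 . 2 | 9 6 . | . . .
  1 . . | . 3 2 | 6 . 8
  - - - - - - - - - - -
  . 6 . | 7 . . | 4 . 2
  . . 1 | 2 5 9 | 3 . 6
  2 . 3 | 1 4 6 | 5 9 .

Step 1. [r1c2∈{7}] nothing but 7 survives at r1c2, so r1c2=7.
Step 2. [r6c8∈{5}] r6c8 is down to just 5 ⇒ r6c8=5.
Step 3. [r8c8∈{8}] only 8 remains possible at r8c8, so r8c8=8.
Step 4. [r5c7∈{1}] r5c7 is down to just 1. So r5c7=1.
Step 5. [r4c2∈{3,5,9}] in row 4, 3 fits only at r4c2 ⇒ r4c2=3.
Step 6. [r7c5∈{8}] r7c5's peers cover all but 8. So r7c5=8.
Step 7. [r3c4∈{6,8}] 6 has one home in row 3: r3c4 ⇒ r3c4=6.
Step 8. [r7c3∈{5,9}] r7c3 is the only open cell in row 7 admitting 9 ⇒ r7c3=9.
Step 9. [r2c7∈{2,8}] r2c7 is the only open cell in row 2 admitting 2. So r2c7=2.
Step 10. [r9c2∈{8}] r9c2 has the single candidate 8. So r9c2=8.
Step 11. [r3c7∈{8}] r3c7's peers cover all but 8, so r3c7=8.
Step 12. [r7c1∈{5}] only 5 remains possible at r7c1 ⇒ r7c1=5.
Step 13. [r5c2∈{5}] only 5 remains possible at r5c2, so r5c2=5.
Step 14. [r6c3∈{7}] r6c3 is down to just 7. So r6c3=7.
Step 15. [r7c6∈{3}] r7c6 is down to just 3, so r7c6=3.
Step 16. [r2c8∈{6}] r2c8's peers cover all but 6. So r2c8=6.
Step 17. [r3c5∈{9}] r3c5 is down to just 9. So r3c5=9.
Step 18. [r9c9∈{7}] nothing but 7 survives at r9c9, so r9c9=7.
Step 19. [r3c9∈{1}] r3c9 is down to just 1, so r3c9=1.
Step 20. [r5c6∈{7}] nothing but 7 survives at r5c6 ⇒ r5c6=7.
Step 21. [r4c4∈{5}] r4c4 is down to just 5 ⇒ r4c4=5.
Step 22. [r3c2∈{2}] r3c2 has the single candidate 2. So r3c2=2.
Step 23. [r2c5∈{7}] r2c5's peers cover all but 7, so r2c5=7.
Step 24. [r2c3∈{5}] nothing but 5 survives at r2c3. So r2c3=5.
Step 25. [r2c4∈{8}] nothing but 8 survives at r2c4. So r2c4=8.
Step 26. [r8c1∈{7}] only 7 remains possible at r8c1, so r8c1=7.
Step 27. [r5c8∈{3}] r5c8 has the single candidate 3. So r5c8=3.
Step 28. [r1c1∈{6}] only 6 remains possible at r1c1, so r1c1=6.
Step 29. [r4c9∈{9}] only 9 remains possible at r4c9, so r4c9=9.
Step 30. [r8c2∈{4}] r8c2's peers cover all but 4 ⇒ r8c2=4.
Step 31. [r6c2∈{9}] only 9 remains possible at r6c2. So r6c2=9.
Step 32. [r5c9∈{4}] r5c9's peers cover all but 4 ⇒ r5c9=4.
Step 33. [r7c8∈{1}] r7c8 has the single candidate 1. So r7c8=1.
Step 34. [r6c4∈{4}] r6c4 has the single candidate 4 ⇒ r6c4=4.

Answer: 6 7 8 3 2 1 9 4 5 / 9 1 5 8 7 4 2 6 3 / 3 2 4 6 9 5 8 7 1 / 4 3 6 5 1 8 7 2 9 / 8 5 2 9 6 7 1 3 4 / 1 9 7 4 3 2 6 5 8 / 5 6 9 7 8 3 4 1 2 / 7 4 1 2 5 9 3 8 6 / 2 8 3 1 4 6 5 9 7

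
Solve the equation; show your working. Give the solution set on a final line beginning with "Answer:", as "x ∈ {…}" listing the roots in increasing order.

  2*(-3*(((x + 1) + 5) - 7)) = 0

Step 1. [2*(-3*(((x + 1) + 5) - 7)) = 0] 2 out front; divide by 2, so div: -3*(((x + 1) + 5) - 7) = 0.
Step 2. [-3*(((x + 1) + 5) - 7) = 0] leading coefficient -3: divide by -3, so div: ((x + 1) + 5) - 7 = 0.
Step 3. [((x + 1) + 5) - 7 = 0] add 7: x sits inside (… - 7) ⇒ sub: (x + 1) + 5 = 7.
Step 4. [(x + 1) + 5 = 7] subtract 5: x sits inside (… + 5) ⇒ sub: x + 1 = 2.
Step 5. [x + 1 = 2] subtract 1: x sits inside (… + 1) ⇒ sub: x = 1.

Answer: x ∈ {1}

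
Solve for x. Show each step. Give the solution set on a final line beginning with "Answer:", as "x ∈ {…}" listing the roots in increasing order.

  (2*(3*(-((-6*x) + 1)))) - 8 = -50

Step 1. [(2*(3*(-((-6*x) + 1)))) - 8 = -50] peel the -8: add 8 from each side, so sub: 2*(3*(-((-6*x) + 1))) = -42.
Step 2. [2*(3*(-((-6*x) + 1))) = -42] leading coefficient 2: divide by 2. So div: 3*(-((-6*x) + 1)) = -21.
Step 3. [3*(-((-6*x) + 1)) = -21] divide by the outer 3. So div: -((-6*x) + 1) = -7.
Step 4. [-((-6*x) + 1) = -7] flip signs both sides ⇒ neg: (-6*x) + 1 = 7.
Step 5. [(-6*x) + 1 = 7] 1 comes off first (subtract 1). So sub: -6*x = 6.
Step 6. [-6*x = 6] leading coefficient -6: divide by -6, so div: x = -1.

Answer: x ∈ {-1}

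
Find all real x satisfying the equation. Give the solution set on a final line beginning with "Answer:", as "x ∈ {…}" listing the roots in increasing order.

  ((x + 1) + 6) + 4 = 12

Step 1. [((x + 1) + 6) + 4 = 12] +4 is outermost — subtract 4 both sides ⇒ sub: (x + 1) + 6 = 8.
Step 2. [(x + 1) + 6 = 8] peel the +6: subtract 6 from each side, so sub: x + 1 = 2.
Step 3. [x + 1 = 2] subtract 1: x sits inside (… + 1) ⇒ sub: x = 1.

Answer: x ∈ {1}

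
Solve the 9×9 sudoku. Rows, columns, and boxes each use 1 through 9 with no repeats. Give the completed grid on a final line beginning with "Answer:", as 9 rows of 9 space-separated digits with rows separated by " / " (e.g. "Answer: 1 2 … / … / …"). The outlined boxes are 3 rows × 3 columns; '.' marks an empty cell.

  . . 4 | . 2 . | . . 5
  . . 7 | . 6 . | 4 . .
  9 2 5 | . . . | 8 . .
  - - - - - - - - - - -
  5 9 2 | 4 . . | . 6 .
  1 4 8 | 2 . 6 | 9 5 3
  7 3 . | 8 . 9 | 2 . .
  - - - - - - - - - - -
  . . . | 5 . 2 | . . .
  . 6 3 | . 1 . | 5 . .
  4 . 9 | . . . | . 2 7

Step 1. [r7c1∈{8}] only 8 remains possible at r7c1 ⇒ r7c1=8.
Step 2. [r4c6∈{1,3,7}] across box 5, 1 lands solely at r4c6. So r4c6=1.
Step 3. [r7c5∈{3,4,7,9}] col 5 places 9 nowhere but r7c5 ⇒ r7c5=9.
Step 4. [r8c6∈{4,7,8}] 4 has one home in box 8: r8c6. So r8c6=4.
Step 5. [r7c3∈{1}] r7c3 is down to just 1, so r7c3=1.
Step 6. [r2c1∈{3}] r2c1 is down to just 3 ⇒ r2c1=3.
Step 7. [r9c7∈{1,3,6}] r9c7 is the only open cell in row 9 admitting 1. So r9c7=1.
Step 8. [r3c9∈{1,6}] in row 3, 6 fits only at r3c9, so r3c9=6.
Step 9. [r4c5∈{3,7}] r4c5 is the only open cell in row 4 admitting 3, so r4c5=3.
Step 10. [r8c8∈{8,9}] r8c8 is the only open cell in col 8 admitting 8, so r8c8=8.
Step 11. [r2c9∈{1,2,9}] r2c9 is the only open cell in row 2 admitting 2. So r2c9=2.
Step 12. [r8c4∈{7}] r8c4 has the single candidate 7, so r8c4=7.
Step 13. [r6c9∈{1,4}] 1 has one home in col 9: r6c9, so r6c9=1.
Step 14. [r7c7∈{3,6}] row 7 places 6 nowhere but r7c7 ⇒ r7c7=6.
Step 15. [r1c7∈{3,7}] col 7 places 3 nowhere but r1c7, so r1c7=3.
Step 16. [r7c8∈{3,4}] across row 7, 3 lands solely at r7c8 ⇒ r7c8=3.
Step 17. [r9c6∈{3,8}] the only places for 8 in box 2 are along col 6 ⇒ r9c6≠8.
Step 18. [r9c6∈{3}] only 3 remains possible at r9c6, so r9c6=3.
Step 19. [r3c6∈{7}] nothing but 7 survives at r3c6, so r3c6=7.
Step 20. [r3c8∈{1}] r3c8's peers cover all but 1. So r3c8=1.
Step 21. [r1c6∈{8}] nothing but 8 survives at r1c6, so r1c6=8.
Step 22. [r1c2∈{1}] r1c2 is down to just 1 ⇒ r1c2=1.
Step 23. [r1c4∈{9}] only 9 remains possible at r1c4. So r1c4=9.
Step 24. [r2c6∈{5}] r2c6 has the single candidate 5 ⇒ r2c6=5.
Step 25. [r7c9∈{4}] nothing but 4 survives at r7c9. So r7c9=4.
Step 26. [r6c5∈{5}] r6c5 is down to just 5 ⇒ r6c5=5.
Step 27. [r8c9∈{9}] r8c9 has the single candidate 9. So r8c9=9.
Step 28. [r1c8∈{7}] r1c8 has the single candidate 7, so r1c8=7.
Step 29. [r4c9∈{8}] nothing but 8 survives at r4c9, so r4c9=8.
Step 30. [r6c8∈{4}] r6c8 has the single candidate 4. So r6c8=4.
Step 31. [r3c4∈{3}] r3c4 has the single candidate 3. So r3c4=3.
Step 32. [r9c5∈{8}] r9c5's peers cover all but 8, so r9c5=8.
Step 33. [r9c4∈{6}] r9c4's peers cover all but 6, so r9c4=6.
Step 34. [r3c5∈{4}] only 4 remains possible at r3c5, so r3c5=4.
Step 35. [r8c1∈{2}] r8c1's peers cover all but 2, so r8c1=2.
Step 36. [r9c2∈{5}] only 5 remains possible at r9c2, so r9c2=5.
Step 37. [r2c4∈{1}] r2c4 is down to just 1. So r2c4=1.
Step 38. [r2c2∈{8}] only 8 remains possible at r2c2 ⇒ r2c2=8.
Step 39. [r1c1∈{6}] r1c1 has the single candidate 6, so r1c1=6.
Step 40. [r4c7∈{7}] nothing but 7 survives at r4c7. So r4c7=7.
Step 41. [r2c8∈{9}] nothing but 9 survives at r2c8. So r2c8=9.
Step 42. [r5c5∈{7}] only 7 remains possible at r5c5 ⇒ r5c5=7.
Step 43. [r7c2∈{7}] only 7 remains possible at r7c2, so r7c2=7.
Step 44. [r6c3∈{6}] only 6 remains possible at r6c3. So r6c3=6.

Answer: 6 1 4 9 2 8 3 7 5 / 3 8 7 1 6 5 4 9 2 / 9 2 5 3 4 7 8 1 6 / 5 9 2 4 3 1 7 6 8 / 1 4 8 2 7 6 9 5 3 / 7 3 6 8 5 9 2 4 1 / 8 7 1 5 9 2 6 3 4 / 2 6 3 7 1 4 5 8 9 / 4 5 9 6 8 3 1 2 7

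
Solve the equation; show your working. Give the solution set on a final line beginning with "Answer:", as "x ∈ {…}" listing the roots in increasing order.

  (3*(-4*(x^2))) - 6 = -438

Step 1. [(3*(-4*(x^2))) - 6 = -438] 6 comes off first (add 6), so sub: 3*(-4*(x^2)) = -432.
Step 2. [3*(-4*(x^2)) = -432] 3 out front; divide by 3. So div: -4*(x^2) = -144.
Step 3. [-4*(x^2) = -144] leading coefficient -4: divide by -4. So div: x^2 = 36.
Step 4. [x^2 = 36] 36 ≥ 0, LHS is (·)² — take ±√. So sqrt: x = 6 or -6.

Answer: x ∈ {-6, 6}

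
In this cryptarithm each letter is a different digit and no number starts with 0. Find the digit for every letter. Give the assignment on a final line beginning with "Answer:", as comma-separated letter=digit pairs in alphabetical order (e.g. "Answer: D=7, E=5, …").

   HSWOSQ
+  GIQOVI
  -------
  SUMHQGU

Step 1. [col 1: Q + I ≡ U (mod 10)] column 1 (Q + I ≡ U (mod 10), carry-in 0) doesn't pin U yet; pick U=0 and continue. So U=0.
Step 2. [col 1: Q + I ≡ U (mod 10)] column 1 (Q + I ≡ U (mod 10), carry-in 0) doesn't pin Q yet; pick Q=4 and continue ⇒ Q=4.
Step 3. [col 1: Q + I ≡ U (mod 10)] from column 1 (Q=4, U=0, carry-in 0, digits 0,4 already taken and all letters distinct): I must equal 6, so I=6.
Step 4. [col 2: S + V ≡ G (mod 10)] no forcing yet in column 2 (carry-in 1); S=1 is free and consistent — try it, so S=1.
Step 5. [col 2: S + V ≡ G (mod 10)] V=5 is one option consistent with column 2 (S + V ≡ G (mod 10), carry-in 1) — take it, so V=5.
Step 6. [col 2: S + V ≡ G (mod 10)] from column 2 (S=1, V=5, carry-in 1, digits 0,1,4,5,6 already taken and all letters distinct): G must equal 7, so G=7.
Step 7. [col 3: O + O ≡ Q (mod 10)] column 3: given Q=4, carry-in 0, and digits 0,1,4,5,6,7 already taken and all letters distinct, O+O≡Q (mod 10) forces O=2. So O=2.
Step 8. [col 4: W + Q ≡ H (mod 10)] from column 4 (Q=4, carry-in 0, digits 0,1,2,4,5,6,7 already taken and all letters distinct): H must equal 3. So H=3.
Step 9. [col 4: W + Q ≡ H (mod 10)] from column 4 (Q=4, H=3, carry-in 0, digits 0,1,2,3,4,5,6,7 already taken and all letters distinct): W must equal 9, so W=9.
Step 10. [col 5: S + I ≡ M (mod 10)] from column 5 (S=1, I=6, carry-in 1, digits 0,1,2,3,4,5,6,7,9 already taken and all letters distinct): M must equal 8. So M=8.

Answer: G=7, H=3, I=6, M=8, O=2, Q=4, S=1, U=0, V=5, W=9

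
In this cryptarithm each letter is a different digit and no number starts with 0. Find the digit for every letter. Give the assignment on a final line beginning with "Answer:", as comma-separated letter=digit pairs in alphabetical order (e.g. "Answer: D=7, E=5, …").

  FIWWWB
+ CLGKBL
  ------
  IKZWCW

Step 1. [col 1: B + L ≡ W (mod 10)] column 1 (B + L ≡ W (mod 10), carry-in 0) doesn't pin W yet; pick W=7 and continue ⇒ W=7.
Step 2. [col 1: B + L ≡ W (mod 10)] column 1 (B + L ≡ W (mod 10), carry-in 0) doesn't pin L yet; pick L=3 and continue, so L=3.
Step 3. [col 1: B + L ≡ W (mod 10)] column 1: given L=3, W=7, carry-in 0, and digits 3,7 already taken and all letters distinct, B+L≡W (mod 10) forces B=4 ⇒ B=4.
Step 4. [col 2: W + B ≡ C (mod 10)] in column 2 we have W+B≡C with carry-in 0; given W=7, B=4 and digits 3,4,7 already taken and all letters distinct, that pins C to 1. So C=1.
Step 5. [col 3: W + K ≡ W (mod 10)] from column 3 (W=7, carry-in 1, digits 1,3,4,7 already taken and all letters distinct): K must equal 9 ⇒ K=9.
Step 6. [col 4: W + G ≡ Z (mod 10)] Z=8 is one option consistent with column 4 (W + G ≡ Z (mod 10), carry-in 1) — take it, so Z=8.
Step 7. [col 4: W + G ≡ Z (mod 10)] column 4: given W=7, Z=8, carry-in 1, and digits 1,3,4,7,8,9 already taken and all letters distinct, W+G≡Z (mod 10) forces G=0. So G=0.
Step 8. [col 5: I + L ≡ K (mod 10)] column 5 reads I+L+carry(0)=K with L=3, K=9; with digits 0,1,3,4,7,8,9 already taken and all letters distinct, the only value for I is 6. So I=6.
Step 9. [col 6: F + C ≡ I (mod 10)] column 6: given C=1, I=6, carry-in 0, and digits 0,1,3,4,6,7,8,9 already taken and all letters distinct, F+C≡I (mod 10) forces F=5 ⇒ F=5.

Answer: B=4, C=1, F=5, G=0, I=6, K=9, L=3, W=7, Z=8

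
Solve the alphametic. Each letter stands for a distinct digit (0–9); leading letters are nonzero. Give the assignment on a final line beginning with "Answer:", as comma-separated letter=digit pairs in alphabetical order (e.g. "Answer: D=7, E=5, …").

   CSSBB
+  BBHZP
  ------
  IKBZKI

Step 1. [col 1: B + P ≡ I (mod 10)] no forcing yet in column 1 (carry-in 0); P=6 is free and consistent — try it ⇒ P=6.
Step 2. [col 1: B + P ≡ I (mod 10)] column 1 (B + P ≡ I (mod 10), carry-in 0) doesn't pin B yet; pick B=5 and continue. So B=5.
Step 3. [col 1: B + P ≡ I (mod 10)] from column 1 (B=5, P=6, carry-in 0, digits 5,6 already taken and all letters distinct): I must equal 1. So I=1.
Step 4. [col 2: B + Z ≡ K (mod 10)] no forcing yet in column 2 (carry-in 1); K=4 is free and consistent — try it, so K=4.
Step 5. [col 2: B + Z ≡ K (mod 10)] in column 2 we have B+Z≡K with carry-in 1; given B=5, K=4 and digits 1,4,5,6 already taken and all letters distinct, that pins Z to 8. So Z=8.
Step 6. [col 3: S + H ≡ Z (mod 10)] column 3 (S + H ≡ Z (mod 10), carry-in 1) doesn't pin H yet; pick H=7 and continue. So H=7.
Step 7. [col 3: S + H ≡ Z (mod 10)] from column 3 (H=7, Z=8, carry-in 1, digits 1,4,5,6,7,8 already taken and all letters distinct): S must equal 0, so S=0.
Step 8. [col 5: C + B ≡ K (mod 10)] column 5 reads C+B+carry(0)=K with B=5, K=4; with digits 0,1,4,5,6,7,8 already taken and all letters distinct, the only value for C is 9 ⇒ C=9.

Answer: B=5, C=9, H=7, I=1, K=4, P=6, S=0, Z=8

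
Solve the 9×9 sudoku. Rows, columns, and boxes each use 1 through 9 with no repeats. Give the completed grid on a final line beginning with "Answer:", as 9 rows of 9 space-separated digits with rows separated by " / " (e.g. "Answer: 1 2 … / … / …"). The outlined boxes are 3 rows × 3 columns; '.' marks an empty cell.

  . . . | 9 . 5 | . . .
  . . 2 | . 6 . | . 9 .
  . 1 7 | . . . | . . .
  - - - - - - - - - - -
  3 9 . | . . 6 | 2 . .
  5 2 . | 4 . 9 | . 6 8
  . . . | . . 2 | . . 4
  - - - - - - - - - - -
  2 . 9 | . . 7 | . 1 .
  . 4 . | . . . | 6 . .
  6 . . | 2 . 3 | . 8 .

Step 1. [r5c3∈{1}] r5c3 has the single candidate 1. So r5c3=1.
Step 2. [r9c5∈{1,4,5,9}] in row 9, 1 fits only at r9c5. So r9c5=1.
Step 3. [r8c6∈{8}] r8c6's peers cover all but 8, so r8c6=8.
Step 4. [r8c4∈{5}] nothing but 5 survives at r8c4, so r8c4=5.
Step 5. [r9c7∈{4,5,7,9}] across row 9, 4 lands solely at r9c7, so r9c7=4.
Step 6. [r2c2∈{3,5,8}] r2c2 is the only open cell in box 1 admitting 5. So r2c2=5.
Step 7. [r3c6∈{4}] r3c6 is down to just 4 ⇒ r3c6=4.
Step 8. [r1c8∈{2,3,4,7}] across col 8, 4 lands solely at r1c8. So r1c8=4.
Step 9. [r1c1∈{8}] r1c1's peers cover all but 8 ⇒ r1c1=8.
Step 10. [r6c1∈{7}] only 7 remains possible at r6c1. So r6c1=7.
Step 11. [r3c9∈{2,3,5,6}] row 3 places 6 nowhere but r3c9 ⇒ r3c9=6.
Step 12. [r8c3∈{3}] nothing but 3 survives at r8c3 ⇒ r8c3=3.
Step 13. [r1c2∈{3,6}] col 2 places 3 nowhere but r1c2. So r1c2=3.
Step 14. [r2c6∈{1}] r2c6's peers cover all but 1. So r2c6=1.
Step 15. [r9c9∈{5,7,9}] row 9 places 9 nowhere but r9c9 ⇒ r9c9=9.
Step 16. [r6c7∈{1,3,5,9}] 9 has one home in row 6: r6c7 ⇒ r6c7=9.
Step 17. [r4c9∈{1,5,7}] r4c9 is the only open cell in box 6 admitting 1 ⇒ r4c9=1.
Step 18. [r6c4∈{1,3,8}] in row 6, 1 fits only at r6c4, so r6c4=1.
Step 19. [r7c9∈{3,5}] r7c9 is the only open cell in col 9 admitting 5. So r7c9=5.
Step 20. [r2c9∈{3,7}] r2c9 is the only open cell in col 9 admitting 3. So r2c9=3.
Step 21. [r6c8∈{3,5}] 3 has one home in col 8: r6c8. So r6c8=3.
Step 22. [r5c7∈{7}] only 7 remains possible at r5c7. So r5c7=7.
Step 23. [r1c9∈{2,7}] r1c9 is the only open cell in box 3 admitting 7 ⇒ r1c9=7.
Step 24. [r3c8∈{2,5}] r3c8 is the only open cell in box 3 admitting 2 ⇒ r3c8=2.
Step 25. [r4c5∈{5,7,8}] r4c5 is the only open cell in col 5 admitting 7. So r4c5=7.
Step 26. [r4c4∈{8}] r4c4's peers cover all but 8 ⇒ r4c4=8.
Step 27. [r6c2∈{6,8}] across col 2, 6 lands solely at r6c2, so r6c2=6.
Step 28. [r3c5∈{3,8}] r3c5 is the only open cell in col 5 admitting 8. So r3c5=8.
Step 29. [r8c9∈{2}] r8c9's peers cover all but 2 ⇒ r8c9=2.
Step 30. [r8c8∈{7}] r8c8 has the single candidate 7. So r8c8=7.
Step 31. [r7c7∈{3}] r7c7's peers cover all but 3, so r7c7=3.
Step 32. [r9c2∈{7}] r9c2 has the single candidate 7 ⇒ r9c2=7.
Step 33. [r1c5∈{2}] r1c5 has the single candidate 2. So r1c5=2.
Step 34. [r6c3∈{8}] only 8 remains possible at r6c3 ⇒ r6c3=8.
Step 35. [r9c3∈{5}] r9c3 has the single candidate 5. So r9c3=5.
Step 36. [r8c1∈{1}] nothing but 1 survives at r8c1 ⇒ r8c1=1.
Step 37. [r7c2∈{8}] r7c2 is down to just 8, so r7c2=8.
Step 38. [r7c4∈{6}] only 6 remains possible at r7c4, so r7c4=6.
Step 39. [r2c7∈{8}] r2c7's peers cover all but 8 ⇒ r2c7=8.
Step 40. [r7c5∈{4}] r7c5 is down to just 4 ⇒ r7c5=4.
Step 41. [r3c7∈{5}] r3c7 is down to just 5 ⇒ r3c7=5.
Step 42. [r1c3∈{6}] r1c3 has the single candidate 6, so r1c3=6.
Step 43. [r4c3∈{4}] r4c3 has the single candidate 4 ⇒ r4c3=4.
Step 44. [r1c7∈{1}] nothing but 1 survives at r1c7, so r1c7=1.
Step 45. [r3c4∈{3}] r3c4 is down to just 3 ⇒ r3c4=3.
Step 46. [r5c5∈{3}] only 3 remains possible at r5c5, so r5c5=3.
Step 47. [r2c4∈{7}] nothing but 7 survives at r2c4. So r2c4=7.
Step 48. [r2c1∈{4}] r2c1's peers cover all but 4. So r2c1=4.
Step 49. [r4c8∈{5}] r4c8's peers cover all but 5, so r4c8=5.
Step 50. [r6c5∈{5}] r6c5 is down to just 5, so r6c5=5.
Step 51. [r8c5∈{9}] r8c5's peers cover all but 9 ⇒ r8c5=9.
Step 52. [r3c1∈{9}] r3c1's peers cover all but 9, so r3c1=9.

Answer: 8 3 6 9 2 5 1 4 7 / 4 5 2 7 6 1 8 9 3 / 9 1 7 3 8 4 5 2 6 / 3 9 4 8 7 6 2 5 1 / 5 2 1 4 3 9 7 6 8 / 7 6 8 1 5 2 9 3 4 / 2 8 9 6 4 7 3 1 5 / 1 4 3 5 9 8 6 7 2 / 6 7 5 2 1 3 4 8 9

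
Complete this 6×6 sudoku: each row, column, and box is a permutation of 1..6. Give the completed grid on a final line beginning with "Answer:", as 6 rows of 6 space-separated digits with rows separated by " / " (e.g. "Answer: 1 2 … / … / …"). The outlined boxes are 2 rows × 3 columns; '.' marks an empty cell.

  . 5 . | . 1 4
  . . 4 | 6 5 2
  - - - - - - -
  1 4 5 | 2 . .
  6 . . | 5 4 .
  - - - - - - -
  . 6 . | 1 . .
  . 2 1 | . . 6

Step 1. [r5c3∈{3}] r5c3 is down to just 3. So r5c3=3.
Step 2. [r1c4∈{3}] r1c4's peers cover all but 3 ⇒ r1c4=3.
Step 3. [r3c6∈{3}] nothing but 3 survives at r3c6 ⇒ r3c6=3.
Step 4. [r6c1∈{4,5}] 5 has one home in row 6: r6c1 ⇒ r6c1=5.
Step 5. [r4c3∈{2}] only 2 remains possible at r4c3 ⇒ r4c3=2.
Step 6. [r4c2∈{3}] r4c2 is down to just 3, so r4c2=3.
Step 7. [r3c5∈{6}] only 6 remains possible at r3c5 ⇒ r3c5=6.
Step 8. [r1c1∈{2}] r1c1 is down to just 2, so r1c1=2.
Step 9. [r5c5∈{2}] only 2 remains possible at r5c5 ⇒ r5c5=2.
Step 10. [r5c1∈{4}] nothing but 4 survives at r5c1 ⇒ r5c1=4.
Step 11. [r4c6∈{1}] r4c6 has the single candidate 1, so r4c6=1.
Step 12. [r2c1∈{3}] r2c1's peers cover all but 3. So r2c1=3.
Step 13. [r6c5∈{3}] r6c5 is down to just 3, so r6c5=3.
Step 14. [r6c4∈{4}] only 4 remains possible at r6c4, so r6c4=4.
Step 15. [r5c6∈{5}] r5c6 has the single candidate 5. So r5c6=5.
Step 16. [r2c2∈{1}] r2c2's peers cover all but 1 ⇒ r2c2=1.
Step 17. [r1c3∈{6}] nothing but 6 survives at r1c3, so r1c3=6.

Answer: 2 5 6 3 1 4 / 3 1 4 6 5 2 / 1 4 5 2 6 3 / 6 3 2 5 4 1 / 4 6 3 1 2 5 / 5 2 1 4 3 6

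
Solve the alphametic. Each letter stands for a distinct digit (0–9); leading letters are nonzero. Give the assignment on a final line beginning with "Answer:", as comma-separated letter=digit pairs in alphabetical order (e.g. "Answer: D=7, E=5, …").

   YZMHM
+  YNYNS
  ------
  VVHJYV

Step 1. [col 1: M + S ≡ V (mod 10)] no forcing yet in column 1 (carry-in 0); S=9 is free and consistent — try it. So S=9.
Step 2. [col 1: M + S ≡ V (mod 10)] no forcing yet in column 1 (carry-in 0); V=1 is free and consistent — try it, so V=1.
Step 3. [col 1: M + S ≡ V (mod 10)] column 1 reads M+S+carry(0)=V with S=9, V=1; with digits 1,9 already taken and all letters distinct, the only value for M is 2, so M=2.
Step 4. [col 2: H + N ≡ Y (mod 10)] column 2 (H + N ≡ Y (mod 10), carry-in 1) doesn't pin Y yet; pick Y=5 and continue, so Y=5.
Step 5. [col 2: H + N ≡ Y (mod 10)] H=0 is one option consistent with column 2 (H + N ≡ Y (mod 10), carry-in 1) — take it. So H=0.
Step 6. [col 2: H + N ≡ Y (mod 10)] column 2 reads H+N+carry(1)=Y with H=0, Y=5; with digits 0,1,2,5,9 already taken and all letters distinct, the only value for N is 4, so N=4.
Step 7. [col 3: M + Y ≡ J (mod 10)] in column 3 we have M+Y≡J with carry-in 0; given M=2, Y=5 and digits 0,1,2,4,5,9 already taken and all letters distinct, that pins J to 7 ⇒ J=7.
Step 8. [col 4: Z + N ≡ H (mod 10)] column 4: given N=4, H=0, carry-in 0, and digits 0,1,2,4,5,7,9 already taken and all letters distinct, Z+N≡H (mod 10) forces Z=6, so Z=6.

Answer: H=0, J=7, M=2, N=4, S=9, V=1, Y=5, Z=6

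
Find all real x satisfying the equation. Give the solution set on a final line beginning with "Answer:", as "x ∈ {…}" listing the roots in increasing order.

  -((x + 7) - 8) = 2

Step 1. [-((x + 7) - 8) = 2] LHS negated; negate both sides. So neg: (x + 7) - 8 = -2.
Step 2. [(x + 7) - 8 = -2] peel the -8: add 8 from each side ⇒ sub: x + 7 = 6.
Step 3. [x + 7 = 6] peel the +7: subtract 7 from each side. So sub: x = -1.

Answer: x ∈ {-1}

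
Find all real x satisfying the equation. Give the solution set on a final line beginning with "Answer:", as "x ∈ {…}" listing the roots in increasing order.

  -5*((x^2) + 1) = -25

Step 1. [-5*((x^2) + 1) = -25] -5 out front; divide by -5, so div: (x^2) + 1 = 5.
Step 2. [(x^2) + 1 = 5] +1 is outermost — subtract 1 both sides ⇒ sub: x^2 = 4.
Step 3. [x^2 = 4] √ both sides: 4 ≥ 0 gives two branches ⇒ sqrt: x = 2 or -2.

Answer: x ∈ {-2, 2}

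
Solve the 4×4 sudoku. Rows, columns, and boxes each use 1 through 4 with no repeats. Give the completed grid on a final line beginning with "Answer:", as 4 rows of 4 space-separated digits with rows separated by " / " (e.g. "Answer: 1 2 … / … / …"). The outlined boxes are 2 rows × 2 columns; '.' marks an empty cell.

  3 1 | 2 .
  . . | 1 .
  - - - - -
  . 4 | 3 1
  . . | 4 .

Step 1. [r3c1∈{2}] r3c1 has the single candidate 2 ⇒ r3c1=2.
Step 2. [r2c4∈{3,4}] row 2 places 3 nowhere but r2c4 ⇒ r2c4=3.
Step 3. [r4c2∈{3}] r4c2 is down to just 3 ⇒ r4c2=3.
Step 4. [r2c2∈{2}] r2c2's peers cover all but 2, so r2c2=2.
Step 5. [r2c1∈{4}] r2c1 is down to just 4, so r2c1=4.
Step 6. [r1c4∈{4}] nothing but 4 survives at r1c4. So r1c4=4.
Step 7. [r4c4∈{2}] nothing but 2 survives at r4c4 ⇒ r4c4=2.
Step 8. [r4c1∈{1}] r4c1 has the single candidate 1. So r4c1=1.

Answer: 3 1 2 4 / 4 2 1 3 / 2 4 3 1 / 1 3 4 2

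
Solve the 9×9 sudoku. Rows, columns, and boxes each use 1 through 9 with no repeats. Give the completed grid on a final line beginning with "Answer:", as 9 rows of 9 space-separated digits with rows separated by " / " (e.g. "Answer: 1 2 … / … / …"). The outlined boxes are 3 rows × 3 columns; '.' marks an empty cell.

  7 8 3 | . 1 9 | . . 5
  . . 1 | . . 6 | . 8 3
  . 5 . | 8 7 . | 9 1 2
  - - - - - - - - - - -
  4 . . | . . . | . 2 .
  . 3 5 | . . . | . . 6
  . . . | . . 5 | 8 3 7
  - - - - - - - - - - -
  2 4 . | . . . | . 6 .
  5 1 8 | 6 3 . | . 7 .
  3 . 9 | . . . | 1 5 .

Step 1. [r5c7∈{4}] r5c7 has the single candidate 4. So r5c7=4.
Step 2. [r1c4∈{2,4}] 2 has one home in row 1: r1c4, so r1c4=2.
Step 3. [r4c4∈{1,3,7,9}] 3 has one home in col 4: r4c4 ⇒ r4c4=3.
Step 4. [r5c1∈{1,8,9}] col 1 places 8 nowhere but r5c1. So r5c1=8.
Step 5. [r7c3∈{7}] only 7 remains possible at r7c3, so r7c3=7.
Step 6. [r4c3∈{6}] only 6 remains possible at r4c3, so r4c3=6.
Step 7. [r5c8∈{9}] r5c8's peers cover all but 9, so r5c8=9.
Step 8. [r5c5∈{2}] only 2 remains possible at r5c5, so r5c5=2.
Step 9. [r9c6∈{2,4,7,8}] r9c6 is the only open cell in row 9 admitting 2 ⇒ r9c6=2.
Step 10. [r8c6∈{4}] r8c6 is down to just 4, so r8c6=4.
Step 11. [r9c5∈{8}] r9c5's peers cover all but 8, so r9c5=8.
Step 12. [r4c5∈{9}] r4c5's peers cover all but 9 ⇒ r4c5=9.
Step 13. [r7c4∈{1,5,9}] in col 4, 9 fits only at r7c4, so r7c4=9.
Step 14. [r2c4∈{4,5}] col 4 places 5 nowhere but r2c4. So r2c4=5.
Step 15. [r6c4∈{1,4}] 4 has one home in col 4: r6c4 ⇒ r6c4=4.
Step 16. [r5c4∈{1,7}] in col 4, 1 fits only at r5c4, so r5c4=1.
Step 17. [r2c2∈{2,9}] across row 2, 2 lands solely at r2c2, so r2c2=2.
Step 18. [r4c6∈{7,8}] across row 4, 8 lands solely at r4c6, so r4c6=8.
Step 19. [r2c1∈{9}] nothing but 9 survives at r2c1. So r2c1=9.
Step 20. [r9c4∈{7}] r9c4's peers cover all but 7, so r9c4=7.
Step 21. [r5c6∈{7}] r5c6 is down to just 7, so r5c6=7.
Step 22. [r2c5∈{4}] r2c5 is down to just 4 ⇒ r2c5=4.
Step 23. [r6c1∈{1}] r6c1 is down to just 1 ⇒ r6c1=1.
Step 24. [r3c1∈{6}] nothing but 6 survives at r3c1 ⇒ r3c1=6.
Step 25. [r4c7∈{5}] r4c7 has the single candidate 5 ⇒ r4c7=5.
Step 26. [r1c7∈{6}] only 6 remains possible at r1c7, so r1c7=6.
Step 27. [r4c2∈{7}] r4c2 is down to just 7. So r4c2=7.
Step 28. [r6c3∈{2}] r6c3 is down to just 2, so r6c3=2.
Step 29. [r4c9∈{1}] r4c9's peers cover all but 1 ⇒ r4c9=1.
Step 30. [r2c7∈{7}] r2c7 is down to just 7 ⇒ r2c7=7.
Step 31. [r3c3∈{4}] r3c3's peers cover all but 4 ⇒ r3c3=4.
Step 32. [r7c9∈{8}] r7c9 is down to just 8 ⇒ r7c9=8.
Step 33. [r9c9∈{4}] r9c9's peers cover all but 4 ⇒ r9c9=4.
Step 34. [r3c6∈{3}] r3c6 has the single candidate 3. So r3c6=3.
Step 35. [r7c6∈{1}] nothing but 1 survives at r7c6 ⇒ r7c6=1.
Step 36. [r7c7∈{3}] r7c7's peers cover all but 3. So r7c7=3.
Step 37. [r6c5∈{6}] r6c5's peers cover all but 6. So r6c5=6.
Step 38. [r9c2∈{6}] r9c2 has the single candidate 6, so r9c2=6.
Step 39. [r8c7∈{2}] r8c7 has the single candidate 2, so r8c7=2.
Step 40. [r7c5∈{5}] r7c5 is down to just 5 ⇒ r7c5=5.
Step 41. [r8c9∈{9}] r8c9's peers cover all but 9, so r8c9=9.
Step 42. [r6c2∈{9}] nothing but 9 survives at r6c2, so r6c2=9.
Step 43. [r1c8∈{4}] only 4 remains possible at r1c8, so r1c8=4.

Answer: 7 8 3 2 1 9 6 4 5 / 9 2 1 5 4 6 7 8 3 / 6 5 4 8 7 3 9 1 2 / 4 7 6 3 9 8 5 2 1 / 8 3 5 1 2 7 4 9 6 / 1 9 2 4 6 5 8 3 7 / 2 4 7 9 5 1 3 6 8 / 5 1 8 6 3 4 2 7 9 / 3 6 9 7 8 2 1 5 4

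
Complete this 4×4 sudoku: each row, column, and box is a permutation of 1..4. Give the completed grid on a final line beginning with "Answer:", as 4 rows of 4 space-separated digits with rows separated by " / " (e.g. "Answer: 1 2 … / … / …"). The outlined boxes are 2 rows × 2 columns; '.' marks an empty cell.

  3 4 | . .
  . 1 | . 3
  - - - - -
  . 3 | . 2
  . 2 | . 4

Step 1. [r3c3∈{1}] r3c3 has the single candidate 1. So r3c3=1.
Step 2. [r1c3∈{2}] only 2 remains possible at r1c3. So r1c3=2.
Step 3. [r2c1∈{2}] only 2 remains possible at r2c1. So r2c1=2.
Step 4. [r1c4∈{1}] nothing but 1 survives at r1c4, so r1c4=1.
Step 5. [r4c1∈{1}] nothing but 1 survives at r4c1 ⇒ r4c1=1.
Step 6. [r3c1∈{4}] r3c1 is down to just 4 ⇒ r3c1=4.
Step 7. [r4c3∈{3}] r4c3's peers cover all but 3, so r4c3=3.
Step 8. [r2c3∈{4}] only 4 remains possible at r2c3. So r2c3=4.

Answer: 3 4 2 1 / 2 1 4 3 / 4 3 1 2 / 1 2 3 4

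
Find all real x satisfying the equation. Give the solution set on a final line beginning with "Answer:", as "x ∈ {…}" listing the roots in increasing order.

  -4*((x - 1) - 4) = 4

Step 1. [-4*((x - 1) - 4) = 4] divide by the outer -4. So div: (x - 1) - 4 = -1.
Step 2. [(x - 1) - 4 = -1] add 4: x sits inside (… - 4) ⇒ sub: x - 1 = 3.
Step 3. [x - 1 = 3] add 1: x sits inside (… - 1), so sub: x = 4.

Answer: x ∈ {4}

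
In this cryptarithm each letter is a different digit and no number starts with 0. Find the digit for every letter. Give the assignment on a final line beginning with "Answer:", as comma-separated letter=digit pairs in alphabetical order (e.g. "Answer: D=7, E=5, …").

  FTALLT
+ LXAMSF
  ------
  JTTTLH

Step 1. [col 1: T + F ≡ H (mod 10)] column 1 (T + F ≡ H (mod 10), carry-in 0) doesn't pin F yet; pick F=1 and continue, so F=1.
Step 2. [col 1: T + F ≡ H (mod 10)] no forcing yet in column 1 (carry-in 0); T=3 is free and consistent — try it, so T=3.
Step 3. [col 1: T + F ≡ H (mod 10)] column 1 reads T+F+carry(0)=H with T=3, F=1; with digits 1,3 already taken and all letters distinct, the only value for H is 4, so H=4.
Step 4. [col 2: L + S ≡ L (mod 10)] from column 2 (nothing yet, carry-in 0, digits 1,3,4 already taken and all letters distinct): S must equal 0. So S=0.
Step 5. [col 2: L + S ≡ L (mod 10)] column 2 (L + S ≡ L (mod 10), carry-in 0) doesn't pin L yet; pick L=5 and continue ⇒ L=5.
Step 6. [col 3: L + M ≡ T (mod 10)] column 3: given L=5, T=3, carry-in 0, and digits 0,1,3,4,5 already taken and all letters distinct, L+M≡T (mod 10) forces M=8, so M=8.
Step 7. [col 4: A + A ≡ T (mod 10)] column 4: given T=3, carry-in 1, and digits 0,1,3,4,5,8 already taken and all letters distinct, A+A≡T (mod 10) forces A=6 ⇒ A=6.
Step 8. [col 5: T + X ≡ T (mod 10)] in column 5 we have T+X≡T with carry-in 1; given T=3 and digits 0,1,3,4,5,6,8 already taken and all letters distinct, that pins X to 9, so X=9.
Step 9. [col 6: F + L ≡ J (mod 10)] column 6: given F=1, L=5, carry-in 1, and digits 0,1,3,4,5,6,8,9 already taken and all letters distinct, F+L≡J (mod 10) forces J=7. So J=7.

Answer: A=6, F=1, H=4, J=7, L=5, M=8, S=0, T=3, X=9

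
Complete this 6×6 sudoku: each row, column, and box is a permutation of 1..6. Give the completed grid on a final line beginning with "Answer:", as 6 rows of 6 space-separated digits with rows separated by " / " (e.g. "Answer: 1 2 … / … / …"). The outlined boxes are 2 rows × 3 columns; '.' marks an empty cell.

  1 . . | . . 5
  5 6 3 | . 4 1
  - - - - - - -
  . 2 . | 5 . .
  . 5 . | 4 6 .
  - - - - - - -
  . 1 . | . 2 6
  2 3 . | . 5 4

Step 1. [r3c6∈{3}] r3c6's peers cover all but 3 ⇒ r3c6=3.
Step 2. [r3c1∈{4,6}] 6 has one home in col 1: r3c1. So r3c1=6.
Step 3. [r3c3∈{1,4}] 4 has one home in row 3: r3c3, so r3c3=4.
Step 4. [r1c4∈{2,3,6}] r1c4 is the only open cell in row 1 admitting 6. So r1c4=6.
Step 5. [r5c4∈{3}] nothing but 3 survives at r5c4 ⇒ r5c4=3.
Step 6. [r3c5∈{1}] r3c5 is down to just 1, so r3c5=1.
Step 7. [r5c3∈{5}] r5c3 has the single candidate 5 ⇒ r5c3=5.
Step 8. [r2c4∈{2}] r2c4 is down to just 2, so r2c4=2.
Step 9. [r4c3∈{1}] r4c3 is down to just 1, so r4c3=1.
Step 10. [r5c1∈{4}] r5c1's peers cover all but 4, so r5c1=4.
Step 11. [r4c1∈{3}] nothing but 3 survives at r4c1, so r4c1=3.
Step 12. [r1c5∈{3}] r1c5 has the single candidate 3, so r1c5=3.
Step 13. [r1c2∈{4}] r1c2 is down to just 4 ⇒ r1c2=4.
Step 14. [r6c4∈{1}] only 1 remains possible at r6c4, so r6c4=1.
Step 15. [r4c6∈{2}] r4c6 has the single candidate 2. So r4c6=2.
Step 16. [r1c3∈{2}] only 2 remains possible at r1c3. So r1c3=2.
Step 17. [r6c3∈{6}] nothing but 6 survives at r6c3, so r6c3=6.

Answer: 1 4 2 6 3 5 / 5 6 3 2 4 1 / 6 2 4 5 1 3 / 3 5 1 4 6 2 / 4 1 5 3 2 6 / 2 3 6 1 5 4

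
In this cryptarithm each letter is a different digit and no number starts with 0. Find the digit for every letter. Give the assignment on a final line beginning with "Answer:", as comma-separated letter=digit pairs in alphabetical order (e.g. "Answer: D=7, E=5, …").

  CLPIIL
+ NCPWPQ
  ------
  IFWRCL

Step 1. [col 1: L + Q ≡ L (mod 10)] in column 1 we have L+Q≡L with carry-in 0; given nothing yet and all letters distinct, none taken yet, that pins Q to 0, so Q=0.
Step 2. [col 1: L + Q ≡ L (mod 10)] no forcing yet in column 1 (carry-in 0); L=7 is free and consistent — try it, so L=7.
Step 3. [col 2: I + P ≡ C (mod 10)] P=6 is one option consistent with column 2 (I + P ≡ C (mod 10), carry-in 0) — take it. So P=6.
Step 4. [col 2: I + P ≡ C (mod 10)] column 2 (I + P ≡ C (mod 10), carry-in 0) doesn't pin C yet; pick C=1 and continue, so C=1.
Step 5. [col 2: I + P ≡ C (mod 10)] from column 2 (P=6, C=1, carry-in 0, digits 0,1,6,7 already taken and all letters distinct): I must equal 5 ⇒ I=5.
Step 6. [col 3: I + W ≡ R (mod 10)] column 3 (I + W ≡ R (mod 10), carry-in 1) doesn't pin R yet; pick R=8 and continue, so R=8.
Step 7. [col 3: I + W ≡ R (mod 10)] in column 3 we have I+W≡R with carry-in 1; given I=5, R=8 and digits 0,1,5,6,7,8 already taken and all letters distinct, that pins W to 2. So W=2.
Step 8. [col 5: L + C ≡ F (mod 10)] in column 5 we have L+C≡F with carry-in 1; given L=7, C=1 and digits 0,1,2,5,6,7,8 already taken and all letters distinct, that pins F to 9. So F=9.
Step 9. [col 6: C + N ≡ I (mod 10)] from column 6 (C=1, I=5, carry-in 0, digits 0,1,2,5,6,7,8,9 already taken and all letters distinct): N must equal 4, so N=4.

Answer: C=1, F=9, I=5, L=7, N=4, P=6, Q=0, R=8, W=2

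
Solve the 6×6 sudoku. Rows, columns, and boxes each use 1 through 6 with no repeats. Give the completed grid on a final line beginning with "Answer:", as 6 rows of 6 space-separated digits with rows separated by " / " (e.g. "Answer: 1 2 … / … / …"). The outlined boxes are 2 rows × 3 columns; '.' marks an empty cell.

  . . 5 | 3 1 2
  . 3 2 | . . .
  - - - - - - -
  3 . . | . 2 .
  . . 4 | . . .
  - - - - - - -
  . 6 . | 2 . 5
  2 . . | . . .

Step 1. [r4c1∈{1,5,6}] col 1 places 5 nowhere but r4c1, so r4c1=5.
Step 2. [r3c2∈{1}] nothing but 1 survives at r3c2 ⇒ r3c2=1.
Step 3. [r2c5∈{4,5,6}] 5 has one home in col 5: r2c5. So r2c5=5.
Step 4. [r2c1∈{1,4,6}] r2c1 is the only open cell in row 2 admitting 1, so r2c1=1.
Step 5. [r5c1∈{4}] r5c1 has the single candidate 4 ⇒ r5c1=4.
Step 6. [r6c5∈{3,4,6}] r6c5 is the only open cell in col 5 admitting 4. So r6c5=4.
Step 7. [r4c5∈{3,6}] 6 has one home in col 5: r4c5, so r4c5=6.
Step 8. [r4c6∈{1,3}] r4c6 is the only open cell in row 4 admitting 3, so r4c6=3.
Step 9. [r6c6∈{1,6}] col 6 places 1 nowhere but r6c6, so r6c6=1.
Step 10. [r3c6∈{4}] only 4 remains possible at r3c6 ⇒ r3c6=4.
Step 11. [r2c4∈{4,6}] across row 2, 4 lands solely at r2c4, so r2c4=4.
Step 12. [r5c5∈{3}] r5c5's peers cover all but 3 ⇒ r5c5=3.
Step 13. [r6c3∈{3}] only 3 remains possible at r6c3. So r6c3=3.
Step 14. [r3c3∈{6}] r3c3's peers cover all but 6, so r3c3=6.
Step 15. [r6c2∈{5}] r6c2 has the single candidate 5 ⇒ r6c2=5.
Step 16. [r1c2∈{4}] only 4 remains possible at r1c2 ⇒ r1c2=4.
Step 17. [r1c1∈{6}] r1c1's peers cover all but 6, so r1c1=6.
Step 18. [r6c4∈{6}] only 6 remains possible at r6c4. So r6c4=6.
Step 19. [r4c4∈{1}] r4c4 is down to just 1. So r4c4=1.
Step 20. [r4c2∈{2}] only 2 remains possible at r4c2, so r4c2=2.
Step 21. [r3c4∈{5}] r3c4 is down to just 5. So r3c4=5.
Step 22. [r2c6∈{6}] r2c6 has the single candidate 6, so r2c6=6.
Step 23. [r5c3∈{1}] r5c3 is down to just 1 ⇒ r5c3=1.

Answer: 6 4 5 3 1 2 / 1 3 2 4 5 6 / 3 1 6 5 2 4 / 5 2 4 1 6 3 / 4 6 1 2 3 5 / 2 5 3 6 4 1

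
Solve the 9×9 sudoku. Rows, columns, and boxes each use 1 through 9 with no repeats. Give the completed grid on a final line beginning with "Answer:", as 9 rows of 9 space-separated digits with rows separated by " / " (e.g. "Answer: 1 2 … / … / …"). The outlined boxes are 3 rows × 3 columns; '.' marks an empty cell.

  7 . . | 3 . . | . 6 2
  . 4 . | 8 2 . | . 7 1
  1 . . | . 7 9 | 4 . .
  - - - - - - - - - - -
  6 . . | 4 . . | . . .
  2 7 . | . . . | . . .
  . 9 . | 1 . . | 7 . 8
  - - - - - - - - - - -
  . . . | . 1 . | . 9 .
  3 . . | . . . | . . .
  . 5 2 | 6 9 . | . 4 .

Step 1. [r3c4∈{5}] nothing but 5 survives at r3c4, so r3c4=5.
Step 2. [r3c9∈{3}] only 3 remains possible at r3c9, so r3c9=3.
Step 3. [r4c2∈{1,3,8}] col 2 places 3 nowhere but r4c2 ⇒ r4c2=3.
Step 4. [r8c3∈{1,4,6,7,8,9}] 9 has one home in row 8: r8c3, so r8c3=9.
Step 5. [r9c7∈{1,3,8}] 1 has one home in row 9: r9c7, so r9c7=1.
Step 6. [r4c6∈{2,5,7,8}] across row 4, 7 lands solely at r4c6 ⇒ r4c6=7.
Step 7. [r6c6∈{2,3,5,6}] 2 has one home in box 5: r6c6 ⇒ r6c6=2.
Step 8. [r1c2∈{8}] r1c2 is down to just 8. So r1c2=8.
Step 9. [r1c3∈{5}] r1c3 is down to just 5, so r1c3=5.
Step 10. [r7c7∈{2,3,5,6,8}] 3 has one home in box 9: r7c7. So r7c7=3.
Step 11. [r8c7∈{2,5,6,8}] col 7 places 8 nowhere but r8c7 ⇒ r8c7=8.
Step 12. [r7c3∈{4,6,7,8}] col 3 places 7 nowhere but r7c3. So r7c3=7.
Step 13. [r5c7∈{5,6,9}] col 7 places 6 nowhere but r5c7. So r5c7=6.
Step 14. [r8c8∈{2,5}] across box 9, 2 lands solely at r8c8, so r8c8=2.
Step 15. [r5c9∈{4,5,9}] col 9 places 4 nowhere but r5c9 ⇒ r5c9=4.
Step 16. [r7c2∈{6}] r7c2 is down to just 6. So r7c2=6.
Step 17. [r7c1∈{4,8}] in box 7, 4 fits only at r7c1 ⇒ r7c1=4.
Step 18. [r7c6∈{5,8}] 8 has one home in row 7: r7c6, so r7c6=8.
Step 19. [r4c9∈{5,9}] across col 9, 9 lands solely at r4c9 ⇒ r4c9=9.
Step 20. [r6c1∈{5}] nothing but 5 survives at r6c1 ⇒ r6c1=5.
Step 21. [r1c5∈{4}] r1c5's peers cover all but 4. So r1c5=4.
Step 22. [r8c5∈{5}] r8c5 has the single candidate 5 ⇒ r8c5=5.
Step 23. [r5c6∈{3,5}] across col 6, 5 lands solely at r5c6. So r5c6=5.
Step 24. [r4c8∈{1,5}] 5 has one home in col 8: r4c8 ⇒ r4c8=5.
Step 25. [r4c5∈{8}] r4c5's peers cover all but 8 ⇒ r4c5=8.
Step 26. [r5c5∈{3}] r5c5 is down to just 3. So r5c5=3.
Step 27. [r3c3∈{6}] r3c3 has the single candidate 6 ⇒ r3c3=6.
Step 28. [r8c4∈{7}] r8c4 has the single candidate 7 ⇒ r8c4=7.
Step 29. [r5c3∈{1,8}] across row 5, 8 lands solely at r5c3. So r5c3=8.
Step 30. [r1c7∈{9}] r1c7's peers cover all but 9 ⇒ r1c7=9.
Step 31. [r9c1∈{8}] r9c1's peers cover all but 8. So r9c1=8.
Step 32. [r4c3∈{1}] nothing but 1 survives at r4c3, so r4c3=1.
Step 33. [r3c8∈{8}] r3c8's peers cover all but 8 ⇒ r3c8=8.
Step 34. [r6c3∈{4}] r6c3 has the single candidate 4, so r6c3=4.
Step 35. [r5c4∈{9}] r5c4's peers cover all but 9, so r5c4=9.
Step 36. [r1c6∈{1}] r1c6 has the single candidate 1, so r1c6=1.
Step 37. [r9c6∈{3}] r9c6 is down to just 3 ⇒ r9c6=3.
Step 38. [r4c7∈{2}] nothing but 2 survives at r4c7. So r4c7=2.
Step 39. [r5c8∈{1}] r5c8's peers cover all but 1 ⇒ r5c8=1.
Step 40. [r2c7∈{5}] nothing but 5 survives at r2c7. So r2c7=5.
Step 41. [r6c5∈{6}] only 6 remains possible at r6c5. So r6c5=6.
Step 42. [r8c9∈{6}] only 6 remains possible at r8c9, so r8c9=6.
Step 43. [r7c4∈{2}] nothing but 2 survives at r7c4, so r7c4=2.
Step 44. [r2c1∈{9}] r2c1 has the single candidate 9. So r2c1=9.
Step 45. [r9c9∈{7}] r9c9 is down to just 7. So r9c9=7.
Step 46. [r6c8∈{3}] r6c8 has the single candidate 3, so r6c8=3.
Step 47. [r3c2∈{2}] only 2 remains possible at r3c2 ⇒ r3c2=2.
Step 48. [r2c6∈{6}] r2c6's peers cover all but 6. So r2c6=6.
Step 49. [r8c6∈{4}] nothing but 4 survives at r8c6, so r8c6=4.
Step 50. [r2c3∈{3}] nothing but 3 survives at r2c3 ⇒ r2c3=3.
Step 51. [r8c2∈{1}] r8c2's peers cover all but 1, so r8c2=1.
Step 52. [r7c9∈{5}] nothing but 5 survives at r7c9. So r7c9=5.

Answer: 7 8 5 3 4 1 9 6 2 / 9 4 3 8 2 6 5 7 1 / 1 2 6 5 7 9 4 8 3 / 6 3 1 4 8 7 2 5 9 / 2 7 8 9 3 5 6 1 4 / 5 9 4 1 6 2 7 3 8 / 4 6 7 2 1 8 3 9 5 / 3 1 9 7 5 4 8 2 6 / 8 5 2 6 9 3 1 4 7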